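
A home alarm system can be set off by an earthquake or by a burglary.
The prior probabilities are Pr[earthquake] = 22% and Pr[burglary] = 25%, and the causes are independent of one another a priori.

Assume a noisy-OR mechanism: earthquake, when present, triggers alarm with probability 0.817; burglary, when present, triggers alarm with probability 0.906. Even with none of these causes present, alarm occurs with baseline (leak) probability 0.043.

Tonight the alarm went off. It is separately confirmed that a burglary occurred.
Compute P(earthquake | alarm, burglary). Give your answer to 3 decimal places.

Under noisy-OR, P(alarm | causes) = 1 − (1−0.043)·∏(1−qᵢ) over the active causes.
By total probability over both values of earthquake:
  P(alarm | burglary) = 0.910042*0.78 + 0.983538*0.22
        = 0.709833 + 0.216378 = 0.926211
The terms with earthquake present sum to 0.216378, so
  P(earthquake | alarm, burglary) = 0.216378 / 0.926211 ≈ 0.234

P(earthquake | alarm, burglary) ≈ 0.234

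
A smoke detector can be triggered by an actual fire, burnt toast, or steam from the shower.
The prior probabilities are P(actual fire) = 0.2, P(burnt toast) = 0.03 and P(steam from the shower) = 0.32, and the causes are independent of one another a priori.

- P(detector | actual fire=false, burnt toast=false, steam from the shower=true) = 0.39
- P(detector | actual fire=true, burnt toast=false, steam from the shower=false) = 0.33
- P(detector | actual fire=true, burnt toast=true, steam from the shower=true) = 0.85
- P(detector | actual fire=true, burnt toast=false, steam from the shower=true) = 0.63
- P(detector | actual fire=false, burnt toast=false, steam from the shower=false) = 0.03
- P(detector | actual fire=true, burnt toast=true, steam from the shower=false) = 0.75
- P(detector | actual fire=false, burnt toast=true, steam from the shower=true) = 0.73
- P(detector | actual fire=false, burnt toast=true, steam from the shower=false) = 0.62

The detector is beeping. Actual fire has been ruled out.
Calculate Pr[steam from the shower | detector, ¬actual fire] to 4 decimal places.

P(detector | ¬actual fire) = 0.03*0.97*0.68 + 0.39*0.97*0.32 + 0.62*0.03*0.68 + 0.73*0.03*0.32 = 0.019788 + 0.121056 + 0.012648 + 0.007008 = 0.160500
Restricting to configurations with steam from the shower present: 0.121056 + 0.007008 = 0.128064.
So P(steam from the shower | detector, ¬actual fire) = 0.128064/0.160500 ≈ 0.7979.

Pr[steam from the shower | detector, ¬actual fire] ≈ 0.7979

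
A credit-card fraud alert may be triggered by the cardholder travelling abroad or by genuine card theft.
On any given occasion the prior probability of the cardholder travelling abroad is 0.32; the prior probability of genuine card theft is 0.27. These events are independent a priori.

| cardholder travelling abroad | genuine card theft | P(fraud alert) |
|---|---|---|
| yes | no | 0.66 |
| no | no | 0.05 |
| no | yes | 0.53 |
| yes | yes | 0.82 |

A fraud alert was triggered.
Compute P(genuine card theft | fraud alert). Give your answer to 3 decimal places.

P(genuine card theft | fraud alert) ≈ 0.484

By total probability over the 4 (cardholder travelling abroad, genuine card theft) configurations:
  P(fraud alert) = 0.05*0.68*0.73 + 0.53*0.68*0.27 + 0.66*0.32*0.73 + 0.82*0.32*0.27
        = 0.024820 + 0.097308 + 0.154176 + 0.070848 = 0.347152
The terms with genuine card theft present sum to 0.168156, so
  P(genuine card theft | fraud alert) = 0.168156 / 0.347152 ≈ 0.484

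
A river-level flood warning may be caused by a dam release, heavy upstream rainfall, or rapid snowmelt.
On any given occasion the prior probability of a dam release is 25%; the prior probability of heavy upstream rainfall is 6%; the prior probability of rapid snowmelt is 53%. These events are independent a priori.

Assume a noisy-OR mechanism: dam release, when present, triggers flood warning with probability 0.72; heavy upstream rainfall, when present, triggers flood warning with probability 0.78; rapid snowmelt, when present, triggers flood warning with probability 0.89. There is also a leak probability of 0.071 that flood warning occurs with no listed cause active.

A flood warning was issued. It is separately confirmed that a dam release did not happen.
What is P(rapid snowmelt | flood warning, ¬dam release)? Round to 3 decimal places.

Under noisy-OR, P(flood warning | causes) = 1 − (1−0.071)·∏(1−qᵢ) over the active causes.
Numerator (weight on configurations with rapid snowmelt): 0.447289 + 0.031085 = 0.478374
Normalizer over all consistent configurations: 0.071*0.94*0.47 + 0.89781*0.94*0.53 + 0.79562*0.06*0.47 + 0.977518*0.06*0.53 = 0.532178
Posterior = 0.478374 / 0.532178 ≈ 0.899

P(rapid snowmelt | flood warning, ¬dam release) ≈ 0.899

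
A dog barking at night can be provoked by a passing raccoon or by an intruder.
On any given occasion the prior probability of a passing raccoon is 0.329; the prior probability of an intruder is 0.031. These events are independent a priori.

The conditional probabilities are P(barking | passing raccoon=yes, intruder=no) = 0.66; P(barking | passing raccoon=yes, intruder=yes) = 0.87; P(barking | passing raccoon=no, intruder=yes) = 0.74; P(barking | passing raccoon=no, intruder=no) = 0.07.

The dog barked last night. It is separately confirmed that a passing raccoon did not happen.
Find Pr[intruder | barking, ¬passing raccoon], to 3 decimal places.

Numerator (weight on configurations with intruder): 0.74*0.031 = 0.022940
Denominator P(barking | ¬passing raccoon): 0.07*0.969 + 0.74*0.031 = 0.090770
Posterior = 0.022940 / 0.090770 ≈ 0.253

Pr[intruder | barking, ¬passing raccoon] ≈ 0.253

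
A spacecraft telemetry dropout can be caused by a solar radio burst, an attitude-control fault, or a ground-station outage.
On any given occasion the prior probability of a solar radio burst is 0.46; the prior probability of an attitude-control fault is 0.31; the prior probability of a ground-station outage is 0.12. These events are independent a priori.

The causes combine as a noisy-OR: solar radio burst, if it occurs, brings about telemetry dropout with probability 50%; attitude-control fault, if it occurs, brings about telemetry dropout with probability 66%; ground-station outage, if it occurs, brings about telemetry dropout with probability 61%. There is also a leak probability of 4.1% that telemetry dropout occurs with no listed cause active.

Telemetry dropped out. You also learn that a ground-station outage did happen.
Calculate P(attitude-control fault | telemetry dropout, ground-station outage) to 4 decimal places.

P(attitude-control fault | telemetry dropout, ground-station outage) ≈ 0.3627

Under noisy-OR, P(telemetry dropout | causes) = 1 − (1−0.041)·∏(1−qᵢ) over the active causes.
P(telemetry dropout | ground-station outage) = 0.62599×0.54×0.69 + 0.872837×0.54×0.31 + 0.812995×0.46×0.69 + 0.936418×0.46×0.31 = 0.233244 + 0.146113 + 0.258045 + 0.133533 = 0.770935
Of this, 0.279646 comes from 0.146113 + 0.133533 (the attitude-control fault=true cases).
Hence the posterior is 0.279646/0.770935 ≈ 0.3627.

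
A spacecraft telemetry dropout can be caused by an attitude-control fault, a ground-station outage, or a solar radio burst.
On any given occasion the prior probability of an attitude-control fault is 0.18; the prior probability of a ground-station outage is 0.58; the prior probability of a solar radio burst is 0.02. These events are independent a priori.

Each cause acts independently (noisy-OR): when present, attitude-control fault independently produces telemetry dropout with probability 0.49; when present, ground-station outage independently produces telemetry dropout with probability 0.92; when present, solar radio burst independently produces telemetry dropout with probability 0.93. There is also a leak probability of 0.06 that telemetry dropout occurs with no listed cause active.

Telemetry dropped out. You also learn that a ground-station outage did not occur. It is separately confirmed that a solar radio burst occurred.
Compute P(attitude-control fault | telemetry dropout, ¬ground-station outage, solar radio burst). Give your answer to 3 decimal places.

Under noisy-OR, P(telemetry dropout | causes) = 1 − (1−0.06)·∏(1−qᵢ) over the active causes.
P(telemetry dropout | ¬ground-station outage, solar radio burst) = 0.9342·0.82 + 0.966442·0.18 = 0.766044 + 0.173960 = 0.940004
The attitude-control fault-present share is 0.966442·0.18 = 0.173960.
So P(attitude-control fault | telemetry dropout, ¬ground-station outage, solar radio burst) = 0.173960/0.940004 ≈ 0.185.

P(attitude-control fault | telemetry dropout, ¬ground-station outage, solar radio burst) ≈ 0.185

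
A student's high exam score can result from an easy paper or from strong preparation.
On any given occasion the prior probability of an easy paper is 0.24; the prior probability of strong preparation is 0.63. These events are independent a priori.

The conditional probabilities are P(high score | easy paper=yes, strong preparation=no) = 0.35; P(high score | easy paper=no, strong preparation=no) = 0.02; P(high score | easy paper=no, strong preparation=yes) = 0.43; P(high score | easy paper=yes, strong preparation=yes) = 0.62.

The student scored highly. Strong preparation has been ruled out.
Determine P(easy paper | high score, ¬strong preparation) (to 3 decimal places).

Enumerate both values of easy paper and weight by the priors:
  P(high score | ¬strong preparation) = 0.02·0.76 + 0.35·0.24
        = 0.015200 + 0.084000 = 0.099200
Configurations with easy paper contribute 0.084000, so
  P(easy paper | high score, ¬strong preparation) = 0.084000 / 0.099200 ≈ 0.847

P(easy paper | high score, ¬strong preparation) ≈ 0.847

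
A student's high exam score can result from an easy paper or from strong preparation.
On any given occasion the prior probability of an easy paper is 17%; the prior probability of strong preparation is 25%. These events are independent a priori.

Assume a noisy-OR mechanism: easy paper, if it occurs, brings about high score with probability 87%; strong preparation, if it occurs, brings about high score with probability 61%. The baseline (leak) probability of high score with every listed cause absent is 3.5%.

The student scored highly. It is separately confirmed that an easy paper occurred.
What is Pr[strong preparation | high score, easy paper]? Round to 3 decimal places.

Pr[strong preparation | high score, easy paper] ≈ 0.266

Under noisy-OR, P(high score | causes) = 1 − (1−0.035)·∏(1−qᵢ) over the active causes.
P(high score | easy paper) = 0.87455·0.75 + 0.951075·0.25 = 0.655913 + 0.237769 = 0.893682
Restricting to configurations with strong preparation present: 0.951075·0.25 = 0.237769.
P(strong preparation | high score, easy paper) = 0.237769 / 0.893682 ≈ 0.266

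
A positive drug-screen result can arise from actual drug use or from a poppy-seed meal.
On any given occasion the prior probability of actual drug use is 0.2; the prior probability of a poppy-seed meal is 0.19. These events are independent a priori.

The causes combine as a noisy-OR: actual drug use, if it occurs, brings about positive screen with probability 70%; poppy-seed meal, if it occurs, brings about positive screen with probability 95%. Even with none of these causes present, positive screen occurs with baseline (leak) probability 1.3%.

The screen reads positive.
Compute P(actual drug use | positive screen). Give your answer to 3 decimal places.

P(actual drug use | positive screen) ≈ 0.498

Under noisy-OR, P(positive screen | causes) = 1 − (1−0.013)·∏(1−qᵢ) over the active causes.
P(positive screen) = 0.013×0.8×0.81 + 0.95065×0.8×0.19 + 0.7039×0.2×0.81 + 0.985195×0.2×0.19 = 0.008424 + 0.144499 + 0.114032 + 0.037437 = 0.304392
The actual drug use-present share is 0.114032 + 0.037437 = 0.151469.
P(actual drug use | positive screen) = 0.151469 / 0.304392 ≈ 0.498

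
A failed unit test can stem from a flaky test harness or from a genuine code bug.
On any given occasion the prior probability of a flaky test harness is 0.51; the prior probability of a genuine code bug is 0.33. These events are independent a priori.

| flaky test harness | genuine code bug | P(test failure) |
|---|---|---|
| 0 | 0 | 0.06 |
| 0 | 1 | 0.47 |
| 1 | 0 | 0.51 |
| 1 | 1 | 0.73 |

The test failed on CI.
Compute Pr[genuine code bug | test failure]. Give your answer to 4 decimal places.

Pr[genuine code bug | test failure] ≈ 0.5062

Sum P(test failure|·) weighted by the priors over the 4 (flaky test harness, genuine code bug) configurations:
  P(test failure) = 0.06*0.49*0.67 + 0.47*0.49*0.33 + 0.51*0.51*0.67 + 0.73*0.51*0.33
        = 0.019698 + 0.075999 + 0.174267 + 0.122859 = 0.392823
Configurations with genuine code bug contribute 0.198858, so
  P(genuine code bug | test failure) = 0.198858 / 0.392823 ≈ 0.5062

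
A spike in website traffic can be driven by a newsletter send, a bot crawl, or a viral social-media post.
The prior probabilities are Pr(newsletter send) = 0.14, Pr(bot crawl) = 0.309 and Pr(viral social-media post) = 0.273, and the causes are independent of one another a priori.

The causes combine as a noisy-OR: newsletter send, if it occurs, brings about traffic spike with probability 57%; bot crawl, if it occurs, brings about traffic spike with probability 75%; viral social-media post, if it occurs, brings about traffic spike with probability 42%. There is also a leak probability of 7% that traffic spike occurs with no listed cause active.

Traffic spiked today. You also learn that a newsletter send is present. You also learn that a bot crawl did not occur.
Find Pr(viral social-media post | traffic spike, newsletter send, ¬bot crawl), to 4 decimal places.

Under noisy-OR, P(traffic spike | causes) = 1 − (1−0.07)·∏(1−qᵢ) over the active causes.
P(traffic spike | newsletter send, ¬bot crawl) = 0.6001×0.727 + 0.768058×0.273 = 0.436273 + 0.209680 = 0.645953
Restricting to configurations with viral social-media post present: 0.768058×0.273 = 0.209680.
P(viral social-media post | traffic spike, newsletter send, ¬bot crawl) = 0.209680 / 0.645953 ≈ 0.3246

Pr(viral social-media post | traffic spike, newsletter send, ¬bot crawl) ≈ 0.3246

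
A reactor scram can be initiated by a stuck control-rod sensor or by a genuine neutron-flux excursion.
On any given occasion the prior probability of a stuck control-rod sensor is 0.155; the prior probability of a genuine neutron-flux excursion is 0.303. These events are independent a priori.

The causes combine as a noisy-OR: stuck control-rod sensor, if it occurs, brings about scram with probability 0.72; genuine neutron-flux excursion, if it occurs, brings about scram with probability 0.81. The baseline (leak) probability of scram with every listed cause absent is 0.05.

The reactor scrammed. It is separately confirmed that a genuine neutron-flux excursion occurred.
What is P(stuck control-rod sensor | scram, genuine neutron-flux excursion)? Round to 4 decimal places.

Under noisy-OR, P(scram | causes) = 1 − (1−0.05)·∏(1−qᵢ) over the active causes.
Weight on stuck control-rod sensor=true, given the evidence: 0.94946*0.155 = 0.147166
Denominator P(scram | genuine neutron-flux excursion): 0.8195*0.845 + 0.94946*0.155 = 0.839643
Posterior = 0.147166 / 0.839643 ≈ 0.1753

P(stuck control-rod sensor | scram, genuine neutron-flux excursion) ≈ 0.1753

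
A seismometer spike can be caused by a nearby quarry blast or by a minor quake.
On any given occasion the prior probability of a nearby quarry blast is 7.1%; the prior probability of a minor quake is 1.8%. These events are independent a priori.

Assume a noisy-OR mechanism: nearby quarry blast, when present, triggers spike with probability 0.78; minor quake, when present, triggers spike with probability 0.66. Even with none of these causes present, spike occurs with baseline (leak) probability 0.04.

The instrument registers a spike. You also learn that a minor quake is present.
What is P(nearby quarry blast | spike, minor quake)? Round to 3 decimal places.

P(nearby quarry blast | spike, minor quake) ≈ 0.095

Under noisy-OR, P(spike | causes) = 1 − (1−0.04)·∏(1−qᵢ) over the active causes.
For the numerator, keep only nearby quarry blast=true terms: 0.928192×0.071 = 0.065902
The normalizing constant is 0.6736×0.929 + 0.928192×0.071 = 0.691676
P(nearby quarry blast | spike, minor quake) = 0.065902/0.691676 ≈ 0.095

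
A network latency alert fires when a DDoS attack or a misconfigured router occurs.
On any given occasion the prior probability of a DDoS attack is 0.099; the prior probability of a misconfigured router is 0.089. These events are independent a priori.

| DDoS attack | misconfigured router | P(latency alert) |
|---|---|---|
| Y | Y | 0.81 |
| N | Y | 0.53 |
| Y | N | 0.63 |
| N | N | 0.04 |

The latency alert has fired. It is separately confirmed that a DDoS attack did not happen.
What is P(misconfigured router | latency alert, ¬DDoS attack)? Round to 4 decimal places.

P(misconfigured router | latency alert, ¬DDoS attack) ≈ 0.5642

P(latency alert | ¬DDoS attack) = 0.04*0.911 + 0.53*0.089 = 0.036440 + 0.047170 = 0.083610
Restricting to configurations with misconfigured router present: 0.53*0.089 = 0.047170.
P(misconfigured router | latency alert, ¬DDoS attack) = 0.047170 / 0.083610 ≈ 0.5642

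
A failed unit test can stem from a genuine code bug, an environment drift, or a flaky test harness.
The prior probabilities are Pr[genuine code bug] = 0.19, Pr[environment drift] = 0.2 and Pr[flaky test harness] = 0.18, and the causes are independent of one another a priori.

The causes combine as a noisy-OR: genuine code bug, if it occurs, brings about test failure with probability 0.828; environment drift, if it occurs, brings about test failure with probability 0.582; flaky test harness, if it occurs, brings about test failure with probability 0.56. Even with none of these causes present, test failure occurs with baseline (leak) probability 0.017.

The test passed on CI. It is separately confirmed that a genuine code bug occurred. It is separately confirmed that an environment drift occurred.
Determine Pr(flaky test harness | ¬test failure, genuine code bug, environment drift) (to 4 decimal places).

Pr(flaky test harness | ¬test failure, genuine code bug, environment drift) ≈ 0.0881

Under noisy-OR, P(test failure | causes) = 1 − (1−0.017)·∏(1−qᵢ) over the active causes.
P(¬test failure | genuine code bug, environment drift) = 0.070674·0.82 + 0.031096·0.18 = 0.057953 + 0.005597 = 0.063550
The flaky test harness-present share is 0.031096·0.18 = 0.005597.
So P(flaky test harness | ¬test failure, genuine code bug, environment drift) = 0.005597/0.063550 ≈ 0.0881.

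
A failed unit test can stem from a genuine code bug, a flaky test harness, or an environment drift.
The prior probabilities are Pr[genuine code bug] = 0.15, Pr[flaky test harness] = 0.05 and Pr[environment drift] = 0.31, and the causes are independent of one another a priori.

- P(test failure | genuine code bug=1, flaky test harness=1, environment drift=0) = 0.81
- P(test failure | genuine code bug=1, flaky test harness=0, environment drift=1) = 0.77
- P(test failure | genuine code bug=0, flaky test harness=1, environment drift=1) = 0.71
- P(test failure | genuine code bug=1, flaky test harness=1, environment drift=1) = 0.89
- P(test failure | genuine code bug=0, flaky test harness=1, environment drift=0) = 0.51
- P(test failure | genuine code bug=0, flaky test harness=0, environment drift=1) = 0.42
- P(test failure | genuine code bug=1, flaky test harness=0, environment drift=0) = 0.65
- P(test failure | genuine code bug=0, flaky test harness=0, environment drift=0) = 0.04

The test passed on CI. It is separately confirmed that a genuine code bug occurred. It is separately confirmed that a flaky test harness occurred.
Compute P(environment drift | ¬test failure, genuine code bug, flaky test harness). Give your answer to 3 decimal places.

P(environment drift | ¬test failure, genuine code bug, flaky test harness) ≈ 0.206

P(¬test failure | genuine code bug, flaky test harness) = 0.19·0.69 + 0.11·0.31 = 0.131100 + 0.034100 = 0.165200
Of this, 0.034100 comes from 0.11·0.31 (the environment drift=true cases).
Hence the posterior is 0.034100/0.165200 ≈ 0.206.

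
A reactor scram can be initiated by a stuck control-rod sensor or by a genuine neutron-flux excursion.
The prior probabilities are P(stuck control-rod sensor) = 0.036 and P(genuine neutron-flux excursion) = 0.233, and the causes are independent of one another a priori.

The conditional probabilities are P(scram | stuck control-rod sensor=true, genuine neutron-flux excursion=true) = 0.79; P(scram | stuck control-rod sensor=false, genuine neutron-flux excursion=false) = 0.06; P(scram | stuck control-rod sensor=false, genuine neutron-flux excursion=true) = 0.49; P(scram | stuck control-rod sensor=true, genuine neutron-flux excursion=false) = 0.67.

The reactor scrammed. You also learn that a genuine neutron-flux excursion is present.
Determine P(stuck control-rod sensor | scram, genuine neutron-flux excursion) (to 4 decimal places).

P(stuck control-rod sensor | scram, genuine neutron-flux excursion) ≈ 0.0568

Numerator (weight on configurations with stuck control-rod sensor): 0.79×0.036 = 0.028440
Denominator P(scram | genuine neutron-flux excursion): 0.49×0.964 + 0.79×0.036 = 0.500800
Posterior = 0.028440 / 0.500800 ≈ 0.0568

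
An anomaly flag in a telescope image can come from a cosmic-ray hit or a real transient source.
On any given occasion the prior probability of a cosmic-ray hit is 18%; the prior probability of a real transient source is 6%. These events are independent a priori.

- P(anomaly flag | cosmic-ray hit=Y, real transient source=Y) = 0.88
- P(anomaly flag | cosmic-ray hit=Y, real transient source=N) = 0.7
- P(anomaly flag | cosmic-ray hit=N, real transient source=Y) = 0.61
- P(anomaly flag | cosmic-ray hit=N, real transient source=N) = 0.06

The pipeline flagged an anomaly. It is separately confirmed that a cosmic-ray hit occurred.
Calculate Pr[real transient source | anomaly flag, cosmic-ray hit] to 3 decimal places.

Pr[real transient source | anomaly flag, cosmic-ray hit] ≈ 0.074

Numerator (weight on configurations with real transient source): 0.88×0.06 = 0.052800
The normalizing constant is 0.7×0.94 + 0.88×0.06 = 0.710800
P(real transient source | anomaly flag, cosmic-ray hit) = 0.052800/0.710800 ≈ 0.074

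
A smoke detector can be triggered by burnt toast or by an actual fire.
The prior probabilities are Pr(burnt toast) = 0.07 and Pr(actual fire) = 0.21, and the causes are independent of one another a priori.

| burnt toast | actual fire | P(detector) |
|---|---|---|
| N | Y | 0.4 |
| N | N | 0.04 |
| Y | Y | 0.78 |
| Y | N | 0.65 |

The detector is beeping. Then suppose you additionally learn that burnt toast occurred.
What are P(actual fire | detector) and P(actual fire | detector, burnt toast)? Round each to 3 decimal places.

P(actual fire | detector) ≈ 0.578; P(actual fire | detector, burnt toast) ≈ 0.242

For the numerator, keep only actual fire=true terms: 0.078120 + 0.011466 = 0.089586
Normalizer over all consistent configurations: 0.04*0.93*0.79 + 0.4*0.93*0.21 + 0.65*0.07*0.79 + 0.78*0.07*0.21 = 0.154919
P(actual fire | detector) = 0.089586/0.154919 ≈ 0.578

Now also conditioning on burnt toast=true:
By total probability over both values of actual fire:
  P(detector | burnt toast) = 0.65·0.79 + 0.78·0.21
        = 0.513500 + 0.163800 = 0.677300
Keeping only the actual fire-present terms gives 0.163800, so
  P(actual fire | detector, burnt toast) = 0.163800 / 0.677300 ≈ 0.242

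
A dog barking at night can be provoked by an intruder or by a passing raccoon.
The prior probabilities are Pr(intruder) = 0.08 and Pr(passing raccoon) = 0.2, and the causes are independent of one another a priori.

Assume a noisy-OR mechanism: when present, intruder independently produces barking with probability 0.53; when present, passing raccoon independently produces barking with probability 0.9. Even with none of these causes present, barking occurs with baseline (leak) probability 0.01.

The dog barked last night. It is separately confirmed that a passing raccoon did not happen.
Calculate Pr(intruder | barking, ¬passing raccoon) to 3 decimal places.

Under noisy-OR, P(barking | causes) = 1 − (1−0.01)·∏(1−qᵢ) over the active causes.
By total probability over both values of intruder:
  P(barking | ¬passing raccoon) = 0.01·0.92 + 0.5347·0.08
        = 0.009200 + 0.042776 = 0.051976
Keeping only the intruder-present terms gives 0.042776, so
  P(intruder | barking, ¬passing raccoon) = 0.042776 / 0.051976 ≈ 0.823

Pr(intruder | barking, ¬passing raccoon) ≈ 0.823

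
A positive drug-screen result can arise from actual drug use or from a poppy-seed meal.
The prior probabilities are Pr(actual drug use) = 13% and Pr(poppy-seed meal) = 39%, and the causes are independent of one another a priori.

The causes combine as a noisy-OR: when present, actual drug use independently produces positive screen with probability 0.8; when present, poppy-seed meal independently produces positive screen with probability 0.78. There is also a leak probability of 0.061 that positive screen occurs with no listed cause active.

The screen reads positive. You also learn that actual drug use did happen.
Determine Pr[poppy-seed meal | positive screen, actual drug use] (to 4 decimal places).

Under noisy-OR, P(positive screen | causes) = 1 − (1−0.061)·∏(1−qᵢ) over the active causes.
P(positive screen | actual drug use) = 0.8122·0.61 + 0.958684·0.39 = 0.495442 + 0.373887 = 0.869329
Restricting to configurations with poppy-seed meal present: 0.958684·0.39 = 0.373887.
Hence the posterior is 0.373887/0.869329 ≈ 0.4301.

Pr[poppy-seed meal | positive screen, actual drug use] ≈ 0.4301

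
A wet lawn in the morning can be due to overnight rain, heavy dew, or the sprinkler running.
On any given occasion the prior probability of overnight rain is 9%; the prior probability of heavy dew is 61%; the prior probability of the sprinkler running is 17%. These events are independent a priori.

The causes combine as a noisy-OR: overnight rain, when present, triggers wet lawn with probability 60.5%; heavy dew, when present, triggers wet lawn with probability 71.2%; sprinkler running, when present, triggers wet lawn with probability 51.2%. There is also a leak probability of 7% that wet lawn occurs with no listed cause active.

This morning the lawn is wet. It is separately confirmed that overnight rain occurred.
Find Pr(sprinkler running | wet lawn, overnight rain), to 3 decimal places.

Under noisy-OR, P(wet lawn | causes) = 1 − (1−0.07)·∏(1−qᵢ) over the active causes.
Weight on sprinkler running=true, given the evidence: 0.054415 + 0.098346 = 0.152761
Denominator P(wet lawn | overnight rain): 0.63265*0.39*0.83 + 0.820733*0.39*0.17 + 0.894203*0.61*0.83 + 0.948371*0.61*0.17 = 0.810285
P(sprinkler running | wet lawn, overnight rain) = 0.152761/0.810285 ≈ 0.189

Pr(sprinkler running | wet lawn, overnight rain) ≈ 0.189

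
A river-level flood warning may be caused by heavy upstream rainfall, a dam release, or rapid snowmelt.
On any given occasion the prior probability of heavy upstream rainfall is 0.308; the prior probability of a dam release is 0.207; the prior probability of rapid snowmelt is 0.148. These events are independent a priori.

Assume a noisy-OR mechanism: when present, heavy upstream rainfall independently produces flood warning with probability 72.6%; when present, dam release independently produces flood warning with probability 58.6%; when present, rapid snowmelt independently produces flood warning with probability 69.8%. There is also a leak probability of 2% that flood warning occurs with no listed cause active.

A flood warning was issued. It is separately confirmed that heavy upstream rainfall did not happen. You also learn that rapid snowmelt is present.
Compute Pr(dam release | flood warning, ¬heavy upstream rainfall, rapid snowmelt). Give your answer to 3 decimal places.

Under noisy-OR, P(flood warning | causes) = 1 − (1−0.02)·∏(1−qᵢ) over the active causes.
Enumerate both values of dam release and weight by the priors:
  P(flood warning | ¬heavy upstream rainfall, rapid snowmelt) = 0.70404·0.793 + 0.877473·0.207
        = 0.558304 + 0.181637 = 0.739941
Keeping only the dam release-present terms gives 0.181637, so
  P(dam release | flood warning, ¬heavy upstream rainfall, rapid snowmelt) = 0.181637 / 0.739941 ≈ 0.245

Pr(dam release | flood warning, ¬heavy upstream rainfall, rapid snowmelt) ≈ 0.245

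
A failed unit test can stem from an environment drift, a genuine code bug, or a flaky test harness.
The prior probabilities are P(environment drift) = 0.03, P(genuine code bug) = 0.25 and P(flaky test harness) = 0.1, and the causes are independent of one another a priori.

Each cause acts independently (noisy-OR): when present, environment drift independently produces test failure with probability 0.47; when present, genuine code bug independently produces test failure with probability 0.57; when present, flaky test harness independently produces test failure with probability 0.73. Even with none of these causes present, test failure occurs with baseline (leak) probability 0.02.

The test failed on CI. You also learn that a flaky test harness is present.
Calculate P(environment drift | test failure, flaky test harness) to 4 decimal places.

P(environment drift | test failure, flaky test harness) ≈ 0.0340

Under noisy-OR, P(test failure | causes) = 1 − (1−0.02)·∏(1−qᵢ) over the active causes.
By total probability over the 4 (environment drift, genuine code bug) configurations:
  P(test failure | flaky test harness) = 0.7354·0.97·0.75 + 0.886222·0.97·0.25 + 0.859762·0.03·0.75 + 0.939698·0.03·0.25
        = 0.535003 + 0.214909 + 0.019345 + 0.007048 = 0.776305
Configurations with environment drift contribute 0.026393, so
  P(environment drift | test failure, flaky test harness) = 0.026393 / 0.776305 ≈ 0.0340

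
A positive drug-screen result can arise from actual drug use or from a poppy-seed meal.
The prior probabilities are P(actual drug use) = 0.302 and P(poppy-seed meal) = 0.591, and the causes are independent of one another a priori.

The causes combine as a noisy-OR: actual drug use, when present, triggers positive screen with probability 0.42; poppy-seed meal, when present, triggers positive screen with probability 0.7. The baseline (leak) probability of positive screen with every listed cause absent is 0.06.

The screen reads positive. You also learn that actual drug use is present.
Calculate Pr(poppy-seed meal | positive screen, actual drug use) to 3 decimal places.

Pr(poppy-seed meal | positive screen, actual drug use) ≈ 0.727

Under noisy-OR, P(positive screen | causes) = 1 − (1−0.06)·∏(1−qᵢ) over the active causes.
P(positive screen | actual drug use) = 0.4548*0.409 + 0.83644*0.591 = 0.186013 + 0.494336 = 0.680349
Restricting to configurations with poppy-seed meal present: 0.83644*0.591 = 0.494336.
So P(poppy-seed meal | positive screen, actual drug use) = 0.494336/0.680349 ≈ 0.727.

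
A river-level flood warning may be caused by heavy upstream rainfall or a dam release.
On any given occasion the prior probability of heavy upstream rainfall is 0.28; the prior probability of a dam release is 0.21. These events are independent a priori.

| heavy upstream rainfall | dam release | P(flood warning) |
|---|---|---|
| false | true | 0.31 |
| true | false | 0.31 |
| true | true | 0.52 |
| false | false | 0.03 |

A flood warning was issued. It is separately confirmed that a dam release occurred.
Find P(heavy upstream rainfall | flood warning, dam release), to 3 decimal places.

Enumerate both values of heavy upstream rainfall and weight by the priors:
  P(flood warning | dam release) = 0.31×0.72 + 0.52×0.28
        = 0.223200 + 0.145600 = 0.368800
The terms with heavy upstream rainfall present sum to 0.145600, so
  P(heavy upstream rainfall | flood warning, dam release) = 0.145600 / 0.368800 ≈ 0.395

P(heavy upstream rainfall | flood warning, dam release) ≈ 0.395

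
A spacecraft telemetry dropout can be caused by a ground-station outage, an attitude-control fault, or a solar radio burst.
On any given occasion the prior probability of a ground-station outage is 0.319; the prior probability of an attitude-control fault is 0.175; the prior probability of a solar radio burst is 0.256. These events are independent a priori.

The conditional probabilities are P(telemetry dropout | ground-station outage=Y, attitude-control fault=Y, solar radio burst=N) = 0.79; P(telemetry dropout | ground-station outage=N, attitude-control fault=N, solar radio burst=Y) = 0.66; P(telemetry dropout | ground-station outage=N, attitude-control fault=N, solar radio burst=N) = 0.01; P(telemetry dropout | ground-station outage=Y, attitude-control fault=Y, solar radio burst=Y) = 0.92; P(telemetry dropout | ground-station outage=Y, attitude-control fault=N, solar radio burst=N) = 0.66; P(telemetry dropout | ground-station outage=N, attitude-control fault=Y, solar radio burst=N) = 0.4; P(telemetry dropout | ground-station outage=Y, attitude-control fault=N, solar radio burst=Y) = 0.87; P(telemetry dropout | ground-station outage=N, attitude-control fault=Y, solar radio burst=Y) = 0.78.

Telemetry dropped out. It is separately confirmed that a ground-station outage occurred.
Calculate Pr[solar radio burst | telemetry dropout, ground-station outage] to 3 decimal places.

Sum P(telemetry dropout|·) weighted by the priors over the 4 (attitude-control fault, solar radio burst) configurations:
  P(telemetry dropout | ground-station outage) = 0.66·0.825·0.744 + 0.87·0.825·0.256 + 0.79·0.175·0.744 + 0.92·0.175·0.256
        = 0.405108 + 0.183744 + 0.102858 + 0.041216 = 0.732926
Configurations with solar radio burst contribute 0.224960, so
  P(solar radio burst | telemetry dropout, ground-station outage) = 0.224960 / 0.732926 ≈ 0.307

Pr[solar radio burst | telemetry dropout, ground-station outage] ≈ 0.307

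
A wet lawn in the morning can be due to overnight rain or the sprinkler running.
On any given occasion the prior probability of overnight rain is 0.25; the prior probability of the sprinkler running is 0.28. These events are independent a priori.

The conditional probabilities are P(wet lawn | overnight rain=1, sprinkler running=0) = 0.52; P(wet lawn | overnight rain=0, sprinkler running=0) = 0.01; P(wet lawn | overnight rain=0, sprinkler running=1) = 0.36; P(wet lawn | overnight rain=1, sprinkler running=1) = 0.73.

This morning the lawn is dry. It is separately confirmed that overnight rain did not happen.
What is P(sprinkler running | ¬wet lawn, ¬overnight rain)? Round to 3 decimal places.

Enumerate both values of sprinkler running and weight by the priors:
  P(¬wet lawn | ¬overnight rain) = 0.99·0.72 + 0.64·0.28
        = 0.712800 + 0.179200 = 0.892000
Keeping only the sprinkler running-present terms gives 0.179200, so
  P(sprinkler running | ¬wet lawn, ¬overnight rain) = 0.179200 / 0.892000 ≈ 0.201

P(sprinkler running | ¬wet lawn, ¬overnight rain) ≈ 0.201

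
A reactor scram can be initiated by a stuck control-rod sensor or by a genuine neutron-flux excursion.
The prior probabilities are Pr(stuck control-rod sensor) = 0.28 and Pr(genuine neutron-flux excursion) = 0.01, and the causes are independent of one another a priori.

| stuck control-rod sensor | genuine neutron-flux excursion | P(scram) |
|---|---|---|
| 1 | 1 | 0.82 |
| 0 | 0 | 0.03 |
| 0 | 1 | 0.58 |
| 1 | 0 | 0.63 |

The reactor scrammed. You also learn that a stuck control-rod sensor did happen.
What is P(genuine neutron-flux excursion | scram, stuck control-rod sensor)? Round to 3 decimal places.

P(genuine neutron-flux excursion | scram, stuck control-rod sensor) ≈ 0.013

P(scram | stuck control-rod sensor) = 0.63×0.99 + 0.82×0.01 = 0.623700 + 0.008200 = 0.631900
The genuine neutron-flux excursion-present share is 0.82×0.01 = 0.008200.
So P(genuine neutron-flux excursion | scram, stuck control-rod sensor) = 0.008200/0.631900 ≈ 0.013.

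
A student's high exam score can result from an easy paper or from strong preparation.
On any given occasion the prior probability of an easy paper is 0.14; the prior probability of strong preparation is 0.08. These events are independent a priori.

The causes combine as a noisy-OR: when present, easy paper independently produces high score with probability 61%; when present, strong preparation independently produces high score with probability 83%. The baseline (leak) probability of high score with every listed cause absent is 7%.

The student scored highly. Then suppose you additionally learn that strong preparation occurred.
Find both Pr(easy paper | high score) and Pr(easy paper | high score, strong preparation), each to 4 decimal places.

Pr(easy paper | high score) ≈ 0.4497; Pr(easy paper | high score, strong preparation) ≈ 0.1536

Under noisy-OR, P(high score | causes) = 1 − (1−0.07)·∏(1−qᵢ) over the active causes.
Weight on easy paper=true, given the evidence: 0.082084 + 0.010509 = 0.092593
Denominator P(high score): 0.07·0.86·0.92 + 0.8419·0.86·0.08 + 0.6373·0.14·0.92 + 0.938341·0.14·0.08 = 0.205900
P(easy paper | high score) = 0.092593/0.205900 ≈ 0.4497

With the extra evidence:
Enumerate both values of easy paper and weight by the priors:
  P(high score | strong preparation) = 0.8419*0.86 + 0.938341*0.14
        = 0.724034 + 0.131368 = 0.855402
The terms with easy paper present sum to 0.131368, so
  P(easy paper | high score, strong preparation) = 0.131368 / 0.855402 ≈ 0.1536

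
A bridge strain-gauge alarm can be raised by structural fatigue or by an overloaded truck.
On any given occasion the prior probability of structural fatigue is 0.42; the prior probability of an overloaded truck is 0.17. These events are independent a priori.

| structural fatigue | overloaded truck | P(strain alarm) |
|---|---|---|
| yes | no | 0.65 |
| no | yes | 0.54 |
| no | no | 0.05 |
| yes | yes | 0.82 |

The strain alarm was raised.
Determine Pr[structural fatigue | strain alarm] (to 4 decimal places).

Numerator (weight on configurations with structural fatigue): 0.226590 + 0.058548 = 0.285138
The normalizing constant is 0.05*0.58*0.83 + 0.54*0.58*0.17 + 0.65*0.42*0.83 + 0.82*0.42*0.17 = 0.362452
Posterior = 0.285138 / 0.362452 ≈ 0.7867

Pr[structural fatigue | strain alarm] ≈ 0.7867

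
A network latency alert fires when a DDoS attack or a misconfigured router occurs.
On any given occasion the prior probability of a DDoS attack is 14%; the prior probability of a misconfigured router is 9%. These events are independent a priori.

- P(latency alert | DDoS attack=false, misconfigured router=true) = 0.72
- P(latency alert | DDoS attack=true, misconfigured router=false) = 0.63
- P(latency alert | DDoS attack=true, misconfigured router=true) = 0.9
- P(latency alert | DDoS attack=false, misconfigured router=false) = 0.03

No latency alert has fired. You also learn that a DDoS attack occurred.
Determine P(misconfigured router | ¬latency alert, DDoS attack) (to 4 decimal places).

P(misconfigured router | ¬latency alert, DDoS attack) ≈ 0.0260

Numerator (weight on configurations with misconfigured router): 0.1·0.09 = 0.009000
The normalizing constant is 0.37·0.91 + 0.1·0.09 = 0.345700
P(misconfigured router | ¬latency alert, DDoS attack) = 0.009000/0.345700 ≈ 0.0260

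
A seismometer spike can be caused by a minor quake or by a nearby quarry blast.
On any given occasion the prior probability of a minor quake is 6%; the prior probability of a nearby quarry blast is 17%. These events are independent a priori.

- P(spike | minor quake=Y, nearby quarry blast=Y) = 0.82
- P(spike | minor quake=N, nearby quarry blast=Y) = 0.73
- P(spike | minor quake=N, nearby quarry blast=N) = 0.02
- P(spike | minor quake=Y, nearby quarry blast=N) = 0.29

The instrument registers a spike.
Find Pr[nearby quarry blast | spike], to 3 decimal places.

Pr[nearby quarry blast | spike] ≈ 0.806

Sum P(spike|·) weighted by the priors over the 4 (minor quake, nearby quarry blast) configurations:
  P(spike) = 0.02*0.94*0.83 + 0.73*0.94*0.17 + 0.29*0.06*0.83 + 0.82*0.06*0.17
        = 0.015604 + 0.116654 + 0.014442 + 0.008364 = 0.155064
The terms with nearby quarry blast present sum to 0.125018, so
  P(nearby quarry blast | spike) = 0.125018 / 0.155064 ≈ 0.806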